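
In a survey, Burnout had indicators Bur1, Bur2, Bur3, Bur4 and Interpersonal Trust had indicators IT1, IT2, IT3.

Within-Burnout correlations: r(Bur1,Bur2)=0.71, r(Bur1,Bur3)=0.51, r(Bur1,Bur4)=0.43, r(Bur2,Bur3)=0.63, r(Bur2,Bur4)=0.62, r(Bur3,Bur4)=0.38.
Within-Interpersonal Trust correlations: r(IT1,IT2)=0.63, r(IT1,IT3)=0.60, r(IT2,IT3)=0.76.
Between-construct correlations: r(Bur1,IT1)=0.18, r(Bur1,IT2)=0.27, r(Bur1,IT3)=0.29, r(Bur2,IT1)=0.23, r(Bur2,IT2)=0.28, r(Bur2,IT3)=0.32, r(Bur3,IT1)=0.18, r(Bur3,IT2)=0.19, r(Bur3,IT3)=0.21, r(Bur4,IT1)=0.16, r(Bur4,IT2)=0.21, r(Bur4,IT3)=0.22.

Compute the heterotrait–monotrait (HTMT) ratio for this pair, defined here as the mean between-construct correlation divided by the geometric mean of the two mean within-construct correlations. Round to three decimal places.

Between-construct mean = 2.74/12 = 0.2283.
Mean within-Bur = 3.28/6 = 0.5467; mean within-IT = 1.99/3 = 0.6633.
Geometric mean = √(0.5467 × 0.6633) = 0.6022.
HTMT = 0.2283 / 0.6022 = 0.379.

0.379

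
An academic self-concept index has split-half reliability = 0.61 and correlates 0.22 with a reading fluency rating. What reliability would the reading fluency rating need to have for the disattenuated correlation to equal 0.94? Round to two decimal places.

0.09

r_true = r_obs / √(r_xx · r_yy) ⇒ 0.94 = 0.22 / √(0.61 · r_yy).
√(0.61 · r_yy) = 0.22 / 0.94 = 0.2340; 0.61 · r_yy = 0.0548; r_yy = 0.0548 / 0.61 ≈ 0.09.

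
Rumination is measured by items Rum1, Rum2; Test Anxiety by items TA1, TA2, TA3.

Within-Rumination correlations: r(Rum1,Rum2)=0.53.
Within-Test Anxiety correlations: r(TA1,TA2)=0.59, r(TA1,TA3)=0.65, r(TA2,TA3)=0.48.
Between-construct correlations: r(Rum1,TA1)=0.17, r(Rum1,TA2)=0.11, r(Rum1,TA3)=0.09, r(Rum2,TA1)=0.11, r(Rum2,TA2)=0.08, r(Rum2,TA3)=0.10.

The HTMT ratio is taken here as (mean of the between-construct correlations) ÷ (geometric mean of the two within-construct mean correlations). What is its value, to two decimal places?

Mean heterotrait r = 0.66/6 = 0.1100.
Mean within-Rum = 0.53/1 = 0.5300; mean within-TA = 1.72/3 = 0.5733.
Geometric mean = √(0.5300 × 0.5733) = 0.5512.
HTMT = 0.1100 / 0.5512 = 0.20.

0.20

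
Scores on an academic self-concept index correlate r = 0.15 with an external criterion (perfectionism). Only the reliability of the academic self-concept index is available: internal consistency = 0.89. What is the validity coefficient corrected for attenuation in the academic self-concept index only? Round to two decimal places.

Single correction: r_c = r_obs / √r_xx = 0.15 / √0.89 = 0.15 / 0.9434 ≈ 0.16.

0.16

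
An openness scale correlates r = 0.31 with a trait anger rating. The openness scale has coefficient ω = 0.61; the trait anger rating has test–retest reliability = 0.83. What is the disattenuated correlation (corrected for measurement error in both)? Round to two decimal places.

r_true = r_obs / √(r_xx · r_yy) = 0.31 / √(0.61 × 0.83) = 0.31 / √0.5063 = 0.31 / 0.7115 ≈ 0.44.

0.44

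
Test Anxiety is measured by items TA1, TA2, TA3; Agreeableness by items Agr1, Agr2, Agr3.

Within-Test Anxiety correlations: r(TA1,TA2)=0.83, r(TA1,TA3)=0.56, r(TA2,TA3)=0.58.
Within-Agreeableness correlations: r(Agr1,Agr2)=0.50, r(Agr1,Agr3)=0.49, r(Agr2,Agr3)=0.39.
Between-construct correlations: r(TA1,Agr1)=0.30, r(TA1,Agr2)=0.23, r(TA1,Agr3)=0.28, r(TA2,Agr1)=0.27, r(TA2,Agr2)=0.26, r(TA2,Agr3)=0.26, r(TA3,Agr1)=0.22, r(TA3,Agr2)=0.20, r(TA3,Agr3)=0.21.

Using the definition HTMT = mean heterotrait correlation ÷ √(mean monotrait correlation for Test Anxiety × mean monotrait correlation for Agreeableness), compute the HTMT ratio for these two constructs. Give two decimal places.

0.45

Between-construct mean = 2.23/9 = 0.2478.
Mean within-TA = 1.97/3 = 0.6567; mean within-Agr = 1.38/3 = 0.4600.
Geometric mean = √(0.6567 × 0.4600) = 0.5496.
HTMT = 0.2478 / 0.5496 = 0.45.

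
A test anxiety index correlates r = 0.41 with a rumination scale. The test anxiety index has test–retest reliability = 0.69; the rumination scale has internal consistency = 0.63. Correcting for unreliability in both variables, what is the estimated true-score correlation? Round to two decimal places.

0.62

r_true = r_obs / √(r_xx · r_yy) = 0.41 / √(0.69 × 0.63) = 0.41 / √0.4347 = 0.41 / 0.6593 ≈ 0.62.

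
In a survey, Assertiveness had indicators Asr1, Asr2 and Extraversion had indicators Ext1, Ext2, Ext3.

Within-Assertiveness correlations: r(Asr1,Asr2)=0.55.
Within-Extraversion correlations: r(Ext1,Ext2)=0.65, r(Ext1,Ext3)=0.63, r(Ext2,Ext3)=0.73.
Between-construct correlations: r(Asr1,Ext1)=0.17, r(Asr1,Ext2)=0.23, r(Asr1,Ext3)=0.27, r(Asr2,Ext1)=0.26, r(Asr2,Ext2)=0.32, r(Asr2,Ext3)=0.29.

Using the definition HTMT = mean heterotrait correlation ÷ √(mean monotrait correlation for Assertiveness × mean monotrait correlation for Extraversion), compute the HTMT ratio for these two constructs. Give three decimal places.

Between-construct mean = 1.54/6 = 0.2567.
Mean within-Asr = 0.55/1 = 0.5500; mean within-Ext = 2.01/3 = 0.6700.
Geometric mean = √(0.5500 × 0.6700) = 0.6070.
HTMT = 0.2567 / 0.6070 = 0.423.

0.423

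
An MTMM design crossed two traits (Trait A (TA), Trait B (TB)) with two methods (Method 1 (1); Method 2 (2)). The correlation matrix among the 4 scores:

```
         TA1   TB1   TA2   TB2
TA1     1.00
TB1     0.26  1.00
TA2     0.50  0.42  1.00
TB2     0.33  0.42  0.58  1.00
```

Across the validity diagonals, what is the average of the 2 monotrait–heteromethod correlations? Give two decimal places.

Convergent values: 0.50, 0.42; mean = 0.92/2 = 0.46.

0.46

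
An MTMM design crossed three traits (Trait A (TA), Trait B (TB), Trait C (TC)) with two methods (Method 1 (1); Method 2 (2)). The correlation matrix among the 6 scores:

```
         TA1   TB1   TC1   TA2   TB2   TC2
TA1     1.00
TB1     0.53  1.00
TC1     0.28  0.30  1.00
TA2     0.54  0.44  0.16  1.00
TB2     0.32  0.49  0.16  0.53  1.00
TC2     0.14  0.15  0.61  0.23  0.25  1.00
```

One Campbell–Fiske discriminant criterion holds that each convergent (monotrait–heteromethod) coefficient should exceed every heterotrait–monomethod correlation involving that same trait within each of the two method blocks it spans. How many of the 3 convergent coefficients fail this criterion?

1

Convergent coefficients and their comparison sets:
TA (methods 1·2): 0.54 vs {0.53, 0.53, 0.28, 0.23} → pass.
TB (methods 1·2): 0.49 vs {0.53, 0.53, 0.30, 0.25} → fail.
TC (methods 1·2): 0.61 vs {0.28, 0.23, 0.30, 0.25} → pass.
1 of 3 fail.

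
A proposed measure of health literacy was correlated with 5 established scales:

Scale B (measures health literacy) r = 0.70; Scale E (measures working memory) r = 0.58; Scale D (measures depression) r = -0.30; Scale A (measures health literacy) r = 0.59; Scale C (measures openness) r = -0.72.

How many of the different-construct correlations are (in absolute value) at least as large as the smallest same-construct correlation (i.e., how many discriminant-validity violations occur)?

Convergent (same construct = health literacy): Scale B, Scale A.
Smallest convergent = 0.59. Discriminant |r|: 0.58, 0.30, 0.72; count ≥ 0.59 → 1.

1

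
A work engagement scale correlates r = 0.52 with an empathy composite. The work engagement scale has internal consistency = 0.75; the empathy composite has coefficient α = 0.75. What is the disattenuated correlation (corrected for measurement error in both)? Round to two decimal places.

r_true = r_obs / √(r_xx · r_yy) = 0.52 / √(0.75 × 0.75) = 0.52 / √0.5625 = 0.52 / 0.7500 ≈ 0.69.

0.69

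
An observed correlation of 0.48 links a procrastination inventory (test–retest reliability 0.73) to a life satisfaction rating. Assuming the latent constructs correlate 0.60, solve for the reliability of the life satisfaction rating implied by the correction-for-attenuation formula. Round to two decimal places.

0.88

r_true = r_obs / √(r_xx · r_yy) ⇒ 0.60 = 0.48 / √(0.73 · r_yy).
√(0.73 · r_yy) = 0.48 / 0.60 = 0.8000; 0.73 · r_yy = 0.6400; r_yy = 0.6400 / 0.73 ≈ 0.88.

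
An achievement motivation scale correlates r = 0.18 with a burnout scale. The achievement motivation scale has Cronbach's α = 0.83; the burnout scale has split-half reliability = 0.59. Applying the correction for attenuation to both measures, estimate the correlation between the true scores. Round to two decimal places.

r_true = r_obs / √(r_xx · r_yy) = 0.18 / √(0.83 × 0.59) = 0.18 / √0.4897 = 0.18 / 0.6998 ≈ 0.26.

0.26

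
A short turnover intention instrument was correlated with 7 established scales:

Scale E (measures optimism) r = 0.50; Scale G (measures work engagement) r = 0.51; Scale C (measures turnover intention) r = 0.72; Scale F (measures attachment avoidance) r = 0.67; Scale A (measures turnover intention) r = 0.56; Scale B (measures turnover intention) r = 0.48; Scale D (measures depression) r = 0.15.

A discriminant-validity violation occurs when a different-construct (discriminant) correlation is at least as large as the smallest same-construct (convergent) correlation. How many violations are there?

Convergent (same construct = turnover intention): Scale C, Scale A, Scale B.
Smallest convergent = 0.48. Discriminant values: 0.50, 0.51, 0.67, 0.15; count ≥ 0.48 → 3.

3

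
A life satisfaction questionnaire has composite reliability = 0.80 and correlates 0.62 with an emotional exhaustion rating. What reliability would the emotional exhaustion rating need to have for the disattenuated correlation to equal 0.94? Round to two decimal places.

r_true = r_obs / √(r_xx · r_yy) ⇒ 0.94 = 0.62 / √(0.80 · r_yy).
√(0.80 · r_yy) = 0.62 / 0.94 = 0.6596; 0.80 · r_yy = 0.4351; r_yy = 0.4351 / 0.80 ≈ 0.54.

0.54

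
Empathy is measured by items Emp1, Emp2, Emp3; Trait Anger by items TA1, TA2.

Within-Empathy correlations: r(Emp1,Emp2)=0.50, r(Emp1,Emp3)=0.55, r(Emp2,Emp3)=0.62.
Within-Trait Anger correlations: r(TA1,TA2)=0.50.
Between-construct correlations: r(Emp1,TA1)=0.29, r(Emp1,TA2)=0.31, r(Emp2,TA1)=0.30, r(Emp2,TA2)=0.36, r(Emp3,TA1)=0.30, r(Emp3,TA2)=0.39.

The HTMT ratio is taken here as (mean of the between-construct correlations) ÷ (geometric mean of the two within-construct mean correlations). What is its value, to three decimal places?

Mean heterotrait r = 1.95/6 = 0.3250.
Mean within-Emp = 1.67/3 = 0.5567; mean within-TA = 0.50/1 = 0.5000.
Geometric mean = √(0.5567 × 0.5000) = 0.5276.
HTMT = 0.3250 / 0.5276 = 0.616.

0.616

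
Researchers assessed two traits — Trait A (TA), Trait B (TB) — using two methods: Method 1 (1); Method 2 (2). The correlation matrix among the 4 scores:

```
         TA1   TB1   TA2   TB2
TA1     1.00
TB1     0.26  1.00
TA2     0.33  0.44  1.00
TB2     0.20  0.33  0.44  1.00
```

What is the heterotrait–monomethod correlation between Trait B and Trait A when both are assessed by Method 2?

Different traits, same method: r(TB2, TA2) = 0.44.

0.44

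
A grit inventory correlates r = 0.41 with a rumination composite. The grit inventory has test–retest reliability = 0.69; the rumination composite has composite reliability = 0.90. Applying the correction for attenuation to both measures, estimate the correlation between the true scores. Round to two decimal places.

0.52

r_true = r_obs / √(r_xx · r_yy) = 0.41 / √(0.69 × 0.90) = 0.41 / √0.6210 = 0.41 / 0.7880 ≈ 0.52.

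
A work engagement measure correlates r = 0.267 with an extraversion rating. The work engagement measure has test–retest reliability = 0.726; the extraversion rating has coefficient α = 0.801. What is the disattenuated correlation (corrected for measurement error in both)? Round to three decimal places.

r_true = r_obs / √(r_xx · r_yy) = 0.267 / √(0.726 × 0.801) = 0.267 / √0.581526 = 0.267 / 0.7626 ≈ 0.350.

0.350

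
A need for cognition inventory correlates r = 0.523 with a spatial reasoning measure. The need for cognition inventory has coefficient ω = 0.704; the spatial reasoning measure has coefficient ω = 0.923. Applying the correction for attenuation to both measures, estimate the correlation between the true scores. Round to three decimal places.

0.649

r_true = r_obs / √(r_xx · r_yy) = 0.523 / √(0.704 × 0.923) = 0.523 / √0.649792 = 0.523 / 0.8061 ≈ 0.649.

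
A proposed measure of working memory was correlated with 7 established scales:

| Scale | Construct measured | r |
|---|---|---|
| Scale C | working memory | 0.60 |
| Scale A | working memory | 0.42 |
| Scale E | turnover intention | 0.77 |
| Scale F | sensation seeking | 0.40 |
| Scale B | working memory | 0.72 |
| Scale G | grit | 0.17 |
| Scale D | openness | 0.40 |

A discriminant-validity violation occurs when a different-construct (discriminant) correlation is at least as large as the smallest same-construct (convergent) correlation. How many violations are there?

1

Convergent (same construct = working memory): Scale C, Scale A, Scale B.
Smallest convergent = 0.42. Discriminant values: 0.77, 0.40, 0.17, 0.40; count ≥ 0.42 → 1.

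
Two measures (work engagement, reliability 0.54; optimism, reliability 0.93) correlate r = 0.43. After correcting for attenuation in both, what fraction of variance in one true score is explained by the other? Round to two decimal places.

Disattenuated r = 0.43 / √(0.54 × 0.93) = 0.43 / 0.7087 = 0.6067.
Shared true-score variance = 0.6067² = 0.3681 ≈ 0.37.

0.37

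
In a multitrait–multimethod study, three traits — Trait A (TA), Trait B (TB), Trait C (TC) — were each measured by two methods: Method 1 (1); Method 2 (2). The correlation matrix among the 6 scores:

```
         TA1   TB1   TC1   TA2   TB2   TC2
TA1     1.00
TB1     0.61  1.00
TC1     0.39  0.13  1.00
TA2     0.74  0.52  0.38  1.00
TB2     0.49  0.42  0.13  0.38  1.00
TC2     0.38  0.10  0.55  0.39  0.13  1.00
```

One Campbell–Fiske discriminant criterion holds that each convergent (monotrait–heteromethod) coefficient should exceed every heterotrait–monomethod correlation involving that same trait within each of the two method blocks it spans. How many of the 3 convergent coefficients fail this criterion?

1

Convergent coefficients and their comparison sets:
TA (methods 1·2): 0.74 vs {0.61, 0.38, 0.39, 0.39} → pass.
TB (methods 1·2): 0.42 vs {0.61, 0.38, 0.13, 0.13} → fail.
TC (methods 1·2): 0.55 vs {0.39, 0.39, 0.13, 0.13} → pass.
1 of 3 fail.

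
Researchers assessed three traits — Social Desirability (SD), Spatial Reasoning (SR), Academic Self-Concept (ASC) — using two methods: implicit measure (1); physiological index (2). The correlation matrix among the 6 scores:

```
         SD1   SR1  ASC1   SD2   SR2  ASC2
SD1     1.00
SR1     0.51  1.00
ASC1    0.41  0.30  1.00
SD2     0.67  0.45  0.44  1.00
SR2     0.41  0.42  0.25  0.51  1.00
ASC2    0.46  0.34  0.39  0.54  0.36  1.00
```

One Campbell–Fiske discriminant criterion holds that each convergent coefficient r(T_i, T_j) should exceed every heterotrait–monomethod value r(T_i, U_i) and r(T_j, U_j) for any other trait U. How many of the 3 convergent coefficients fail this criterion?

Convergent coefficients and their comparison sets:
SD (methods 1·2): 0.67 vs {0.51, 0.51, 0.41, 0.54} → pass.
SR (methods 1·2): 0.42 vs {0.51, 0.51, 0.30, 0.36} → fail.
ASC (methods 1·2): 0.39 vs {0.41, 0.54, 0.30, 0.36} → fail.
2 of 3 fail.

2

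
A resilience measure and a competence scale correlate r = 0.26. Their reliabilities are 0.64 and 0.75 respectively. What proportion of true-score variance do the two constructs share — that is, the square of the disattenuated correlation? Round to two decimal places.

Disattenuated r = 0.26 / √(0.64 × 0.75) = 0.26 / 0.6928 = 0.3753.
Shared true-score variance = 0.3753² = 0.1409 ≈ 0.14.

0.14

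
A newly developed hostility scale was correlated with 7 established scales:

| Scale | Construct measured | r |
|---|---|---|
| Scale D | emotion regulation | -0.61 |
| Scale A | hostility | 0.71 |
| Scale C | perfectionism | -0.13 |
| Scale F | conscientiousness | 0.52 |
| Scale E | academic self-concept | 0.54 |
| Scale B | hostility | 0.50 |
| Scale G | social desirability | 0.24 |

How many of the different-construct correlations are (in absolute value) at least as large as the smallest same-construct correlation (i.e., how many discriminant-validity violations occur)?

Convergent (same construct = hostility): Scale A, Scale B.
Smallest convergent = 0.50. Discriminant |r|: 0.61, 0.13, 0.52, 0.54, 0.24; count ≥ 0.50 → 3.

3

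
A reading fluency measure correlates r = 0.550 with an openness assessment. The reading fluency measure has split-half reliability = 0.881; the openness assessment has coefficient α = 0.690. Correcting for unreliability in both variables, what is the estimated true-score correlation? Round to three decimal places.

0.705

r_true = r_obs / √(r_xx · r_yy) = 0.550 / √(0.881 × 0.690) = 0.550 / √0.607890 = 0.550 / 0.7797 ≈ 0.705.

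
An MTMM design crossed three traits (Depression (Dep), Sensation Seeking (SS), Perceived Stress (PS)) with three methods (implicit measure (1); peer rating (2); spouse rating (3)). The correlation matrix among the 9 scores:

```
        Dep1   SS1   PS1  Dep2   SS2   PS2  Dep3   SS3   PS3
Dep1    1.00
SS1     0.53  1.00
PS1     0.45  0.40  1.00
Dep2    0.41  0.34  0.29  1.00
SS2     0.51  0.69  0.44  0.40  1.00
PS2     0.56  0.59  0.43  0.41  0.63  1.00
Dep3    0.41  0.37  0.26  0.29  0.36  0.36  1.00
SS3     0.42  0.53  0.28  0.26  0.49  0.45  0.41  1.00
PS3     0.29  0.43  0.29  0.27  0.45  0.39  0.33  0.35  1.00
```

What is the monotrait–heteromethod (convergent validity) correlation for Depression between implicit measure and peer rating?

Same trait (Dep), different methods: r(Dep1, Dep2) = 0.41.

0.41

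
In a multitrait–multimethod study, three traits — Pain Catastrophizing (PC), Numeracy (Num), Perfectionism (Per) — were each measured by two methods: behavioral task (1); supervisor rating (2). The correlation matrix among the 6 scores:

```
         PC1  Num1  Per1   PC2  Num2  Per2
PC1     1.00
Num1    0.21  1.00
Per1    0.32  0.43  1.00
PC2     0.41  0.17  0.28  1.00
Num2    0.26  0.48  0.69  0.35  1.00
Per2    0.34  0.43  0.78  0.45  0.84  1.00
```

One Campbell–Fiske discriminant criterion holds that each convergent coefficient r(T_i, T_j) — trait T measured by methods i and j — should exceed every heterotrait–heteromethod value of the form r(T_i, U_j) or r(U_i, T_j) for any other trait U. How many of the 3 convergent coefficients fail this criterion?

Checking each validity diagonal entry against its comparison values:
PC (methods 1·2): 0.41 vs {0.26, 0.17, 0.34, 0.28} → pass.
Num (methods 1·2): 0.48 vs {0.17, 0.26, 0.43, 0.69} → fail.
Per (methods 1·2): 0.78 vs {0.28, 0.34, 0.69, 0.43} → pass.
1 of 3 fail.

1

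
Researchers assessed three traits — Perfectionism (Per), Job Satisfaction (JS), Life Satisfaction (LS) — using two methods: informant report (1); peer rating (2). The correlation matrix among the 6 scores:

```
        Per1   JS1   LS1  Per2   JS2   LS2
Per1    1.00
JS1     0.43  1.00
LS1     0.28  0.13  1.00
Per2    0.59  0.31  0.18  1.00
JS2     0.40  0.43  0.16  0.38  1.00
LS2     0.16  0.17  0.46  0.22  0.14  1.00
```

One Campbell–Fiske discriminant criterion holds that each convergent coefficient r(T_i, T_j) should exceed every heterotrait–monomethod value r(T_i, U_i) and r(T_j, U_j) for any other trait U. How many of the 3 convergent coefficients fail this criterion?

Checking each validity diagonal entry against its comparison values:
Per (methods 1·2): 0.59 vs {0.43, 0.38, 0.28, 0.22} → pass.
JS (methods 1·2): 0.43 vs {0.43, 0.38, 0.13, 0.14} → fail.
LS (methods 1·2): 0.46 vs {0.28, 0.22, 0.13, 0.14} → pass.
1 of 3 fail.

1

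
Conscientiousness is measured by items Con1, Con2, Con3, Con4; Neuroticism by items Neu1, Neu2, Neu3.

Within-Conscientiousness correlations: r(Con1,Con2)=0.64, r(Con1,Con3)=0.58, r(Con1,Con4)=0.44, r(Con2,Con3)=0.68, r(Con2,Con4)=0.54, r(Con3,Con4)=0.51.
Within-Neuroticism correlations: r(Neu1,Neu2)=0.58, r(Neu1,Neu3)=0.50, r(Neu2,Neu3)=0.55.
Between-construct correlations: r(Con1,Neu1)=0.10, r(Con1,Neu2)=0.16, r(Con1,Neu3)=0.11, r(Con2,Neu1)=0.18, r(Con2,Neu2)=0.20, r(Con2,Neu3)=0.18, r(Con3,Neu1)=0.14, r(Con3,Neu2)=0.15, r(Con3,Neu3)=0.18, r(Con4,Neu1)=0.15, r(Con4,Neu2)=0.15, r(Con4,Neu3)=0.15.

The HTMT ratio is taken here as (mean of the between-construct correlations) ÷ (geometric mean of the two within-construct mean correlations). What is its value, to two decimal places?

Mean between = 1.85/12 = 0.1542.
Mean within-Con = 3.39/6 = 0.5650; mean within-Neu = 1.63/3 = 0.5433.
Geometric mean = √(0.5650 × 0.5433) = 0.5540.
HTMT = 0.1542 / 0.5540 = 0.28.

0.28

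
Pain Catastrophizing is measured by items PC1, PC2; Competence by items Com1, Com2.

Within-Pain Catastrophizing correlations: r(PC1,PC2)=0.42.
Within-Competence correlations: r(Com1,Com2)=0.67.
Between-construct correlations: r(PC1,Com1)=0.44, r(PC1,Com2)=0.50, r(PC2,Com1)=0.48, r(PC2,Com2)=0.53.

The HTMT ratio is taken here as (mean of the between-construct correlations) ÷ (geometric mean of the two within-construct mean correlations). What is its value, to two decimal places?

0.92

Mean between = 1.95/4 = 0.4875.
Mean within-PC = 0.42/1 = 0.4200; mean within-Com = 0.67/1 = 0.6700.
Geometric mean = √(0.4200 × 0.6700) = 0.5305.
HTMT = 0.4875 / 0.5305 = 0.92.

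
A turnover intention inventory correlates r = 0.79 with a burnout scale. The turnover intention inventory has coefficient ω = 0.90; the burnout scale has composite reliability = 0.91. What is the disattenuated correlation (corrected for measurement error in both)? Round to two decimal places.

r_true = r_obs / √(r_xx · r_yy) = 0.79 / √(0.90 × 0.91) = 0.79 / √0.8190 = 0.79 / 0.9050 ≈ 0.87.

0.87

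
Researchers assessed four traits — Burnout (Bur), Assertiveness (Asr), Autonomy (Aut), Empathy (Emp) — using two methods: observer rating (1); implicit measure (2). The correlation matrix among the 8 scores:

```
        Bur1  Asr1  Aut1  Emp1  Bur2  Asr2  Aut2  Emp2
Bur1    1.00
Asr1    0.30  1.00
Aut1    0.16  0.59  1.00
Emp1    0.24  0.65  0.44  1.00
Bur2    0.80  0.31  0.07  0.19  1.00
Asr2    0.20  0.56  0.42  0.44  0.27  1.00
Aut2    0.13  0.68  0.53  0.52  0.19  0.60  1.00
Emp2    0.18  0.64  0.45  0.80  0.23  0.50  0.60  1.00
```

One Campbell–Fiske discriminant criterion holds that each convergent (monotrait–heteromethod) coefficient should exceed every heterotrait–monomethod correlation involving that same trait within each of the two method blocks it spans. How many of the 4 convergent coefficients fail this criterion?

Each convergent coefficient versus the relevant comparison correlations:
Bur (methods 1·2): 0.80 vs {0.30, 0.27, 0.16, 0.19, 0.24, 0.23} → pass.
Asr (methods 1·2): 0.56 vs {0.30, 0.27, 0.59, 0.60, 0.65, 0.50} → fail.
Aut (methods 1·2): 0.53 vs {0.16, 0.19, 0.59, 0.60, 0.44, 0.60} → fail.
Emp (methods 1·2): 0.80 vs {0.24, 0.23, 0.65, 0.50, 0.44, 0.60} → pass.
2 of 4 fail.

2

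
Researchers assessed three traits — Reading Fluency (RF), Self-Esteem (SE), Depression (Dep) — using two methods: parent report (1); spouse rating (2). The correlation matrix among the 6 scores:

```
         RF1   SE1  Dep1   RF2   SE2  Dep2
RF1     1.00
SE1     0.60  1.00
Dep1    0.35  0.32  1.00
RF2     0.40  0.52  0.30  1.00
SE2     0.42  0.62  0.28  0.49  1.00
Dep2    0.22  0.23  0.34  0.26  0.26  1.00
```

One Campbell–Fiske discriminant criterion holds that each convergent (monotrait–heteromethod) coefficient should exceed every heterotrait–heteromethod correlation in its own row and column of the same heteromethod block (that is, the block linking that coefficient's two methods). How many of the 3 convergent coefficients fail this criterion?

1

Each convergent coefficient versus the relevant comparison correlations:
RF (methods 1·2): 0.40 vs {0.42, 0.52, 0.22, 0.30} → fail.
SE (methods 1·2): 0.62 vs {0.52, 0.42, 0.23, 0.28} → pass.
Dep (methods 1·2): 0.34 vs {0.30, 0.22, 0.28, 0.23} → pass.
1 of 3 fail.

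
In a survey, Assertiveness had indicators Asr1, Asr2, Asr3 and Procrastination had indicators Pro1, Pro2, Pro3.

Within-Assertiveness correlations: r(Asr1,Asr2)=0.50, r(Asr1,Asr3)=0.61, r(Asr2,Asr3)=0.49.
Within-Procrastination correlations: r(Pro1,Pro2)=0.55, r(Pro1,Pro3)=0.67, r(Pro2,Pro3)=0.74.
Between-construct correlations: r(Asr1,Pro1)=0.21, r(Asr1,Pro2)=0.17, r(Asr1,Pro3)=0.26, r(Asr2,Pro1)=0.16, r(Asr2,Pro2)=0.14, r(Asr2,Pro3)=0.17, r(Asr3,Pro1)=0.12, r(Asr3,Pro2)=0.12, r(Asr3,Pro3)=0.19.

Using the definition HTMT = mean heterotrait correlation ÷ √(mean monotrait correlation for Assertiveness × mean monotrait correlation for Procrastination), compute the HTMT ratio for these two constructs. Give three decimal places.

0.290

Mean between = 1.54/9 = 0.1711.
Mean within-Asr = 1.60/3 = 0.5333; mean within-Pro = 1.96/3 = 0.6533.
Geometric mean = √(0.5333 × 0.6533) = 0.5903.
HTMT = 0.1711 / 0.5903 = 0.290.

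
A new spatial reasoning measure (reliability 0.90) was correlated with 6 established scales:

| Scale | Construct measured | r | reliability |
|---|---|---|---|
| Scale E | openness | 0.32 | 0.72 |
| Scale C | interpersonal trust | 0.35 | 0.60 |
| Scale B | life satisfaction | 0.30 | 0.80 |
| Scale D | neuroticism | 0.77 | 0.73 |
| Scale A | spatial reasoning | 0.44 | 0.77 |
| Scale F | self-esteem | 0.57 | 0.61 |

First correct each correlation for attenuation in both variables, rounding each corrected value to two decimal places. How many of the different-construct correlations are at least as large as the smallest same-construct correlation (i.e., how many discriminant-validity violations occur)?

Disattenuated r (r / √(r_scale · r_new)):
  Scale E (disc): 0.32 / √(0.72·0.90) = 0.40
  Scale C (disc): 0.35 / √(0.60·0.90) = 0.48
  Scale B (disc): 0.30 / √(0.80·0.90) = 0.35
  Scale D (disc): 0.77 / √(0.73·0.90) = 0.95
  Scale A (conv): 0.44 / √(0.77·0.90) = 0.53
  Scale F (disc): 0.57 / √(0.61·0.90) = 0.77
Smallest convergent = 0.53. Discriminant values: 0.40, 0.48, 0.35, 0.95, 0.77; count ≥ 0.53 → 2.

2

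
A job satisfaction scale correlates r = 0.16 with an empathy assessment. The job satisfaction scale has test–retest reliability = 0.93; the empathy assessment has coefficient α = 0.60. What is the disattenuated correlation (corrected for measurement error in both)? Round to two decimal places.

r_true = r_obs / √(r_xx · r_yy) = 0.16 / √(0.93 × 0.60) = 0.16 / √0.5580 = 0.16 / 0.7470 ≈ 0.21.

0.21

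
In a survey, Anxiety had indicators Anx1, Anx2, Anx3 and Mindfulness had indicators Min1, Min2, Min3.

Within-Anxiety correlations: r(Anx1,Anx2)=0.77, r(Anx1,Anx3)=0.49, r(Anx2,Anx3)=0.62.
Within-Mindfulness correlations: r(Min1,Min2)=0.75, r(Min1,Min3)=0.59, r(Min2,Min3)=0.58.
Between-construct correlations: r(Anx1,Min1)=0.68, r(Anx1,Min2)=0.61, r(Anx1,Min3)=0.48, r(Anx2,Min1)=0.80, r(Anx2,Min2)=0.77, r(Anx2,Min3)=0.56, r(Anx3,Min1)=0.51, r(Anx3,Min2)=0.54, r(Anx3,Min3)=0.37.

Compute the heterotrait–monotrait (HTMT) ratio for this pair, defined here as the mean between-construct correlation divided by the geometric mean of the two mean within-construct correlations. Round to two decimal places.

0.93

Mean heterotrait r = 5.32/9 = 0.5911.
Mean within-Anx = 1.88/3 = 0.6267; mean within-Min = 1.92/3 = 0.6400.
Geometric mean = √(0.6267 × 0.6400) = 0.6333.
HTMT = 0.5911 / 0.6333 = 0.93.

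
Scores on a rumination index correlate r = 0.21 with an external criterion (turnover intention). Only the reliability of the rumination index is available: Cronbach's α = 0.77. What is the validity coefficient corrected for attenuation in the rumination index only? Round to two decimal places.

Single correction: r_c = r_obs / √r_xx = 0.21 / √0.77 = 0.21 / 0.8775 ≈ 0.24.

0.24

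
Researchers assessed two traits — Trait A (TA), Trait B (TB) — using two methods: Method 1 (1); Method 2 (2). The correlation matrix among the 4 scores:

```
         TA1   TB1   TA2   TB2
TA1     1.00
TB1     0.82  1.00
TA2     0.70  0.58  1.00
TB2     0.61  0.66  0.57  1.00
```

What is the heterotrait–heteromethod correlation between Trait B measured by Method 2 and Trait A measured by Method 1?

Different traits and methods: r(TB2, TA1) = 0.61.

0.61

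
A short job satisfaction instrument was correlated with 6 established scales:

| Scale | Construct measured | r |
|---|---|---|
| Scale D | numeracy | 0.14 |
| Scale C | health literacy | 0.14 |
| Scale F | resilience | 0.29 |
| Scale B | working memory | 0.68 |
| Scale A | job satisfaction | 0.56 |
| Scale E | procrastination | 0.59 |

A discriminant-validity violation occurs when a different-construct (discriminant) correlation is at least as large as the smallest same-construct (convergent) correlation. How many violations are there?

Convergent (same construct = job satisfaction): Scale A.
Smallest convergent = 0.56. Discriminant values: 0.14, 0.14, 0.29, 0.68, 0.59; count ≥ 0.56 → 2.

2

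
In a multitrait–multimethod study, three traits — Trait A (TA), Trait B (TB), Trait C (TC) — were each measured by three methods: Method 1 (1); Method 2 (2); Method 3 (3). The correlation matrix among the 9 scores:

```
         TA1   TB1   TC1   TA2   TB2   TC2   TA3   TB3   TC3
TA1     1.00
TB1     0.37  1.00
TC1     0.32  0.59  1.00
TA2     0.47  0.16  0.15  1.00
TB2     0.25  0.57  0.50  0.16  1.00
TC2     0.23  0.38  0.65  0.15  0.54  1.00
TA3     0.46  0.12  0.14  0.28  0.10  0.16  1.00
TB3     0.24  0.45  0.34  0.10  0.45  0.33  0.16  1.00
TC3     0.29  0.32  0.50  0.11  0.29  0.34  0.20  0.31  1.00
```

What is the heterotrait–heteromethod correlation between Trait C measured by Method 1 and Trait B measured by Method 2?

0.50

Different traits and methods: r(TC1, TB2) = 0.50.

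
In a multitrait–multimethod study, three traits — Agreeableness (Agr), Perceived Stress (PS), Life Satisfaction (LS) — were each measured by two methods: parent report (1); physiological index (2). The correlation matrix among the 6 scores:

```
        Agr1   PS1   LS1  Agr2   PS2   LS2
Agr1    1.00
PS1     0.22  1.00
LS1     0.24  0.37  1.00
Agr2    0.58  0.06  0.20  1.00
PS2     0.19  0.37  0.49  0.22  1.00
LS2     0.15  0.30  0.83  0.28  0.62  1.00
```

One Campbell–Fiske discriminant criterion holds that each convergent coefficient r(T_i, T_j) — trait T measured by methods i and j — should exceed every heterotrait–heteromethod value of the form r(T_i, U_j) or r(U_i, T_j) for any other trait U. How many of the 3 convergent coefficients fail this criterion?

Each convergent coefficient versus the relevant comparison correlations:
Agr (methods 1·2): 0.58 vs {0.19, 0.06, 0.15, 0.20} → pass.
PS (methods 1·2): 0.37 vs {0.06, 0.19, 0.30, 0.49} → fail.
LS (methods 1·2): 0.83 vs {0.20, 0.15, 0.49, 0.30} → pass.
1 of 3 fail.

1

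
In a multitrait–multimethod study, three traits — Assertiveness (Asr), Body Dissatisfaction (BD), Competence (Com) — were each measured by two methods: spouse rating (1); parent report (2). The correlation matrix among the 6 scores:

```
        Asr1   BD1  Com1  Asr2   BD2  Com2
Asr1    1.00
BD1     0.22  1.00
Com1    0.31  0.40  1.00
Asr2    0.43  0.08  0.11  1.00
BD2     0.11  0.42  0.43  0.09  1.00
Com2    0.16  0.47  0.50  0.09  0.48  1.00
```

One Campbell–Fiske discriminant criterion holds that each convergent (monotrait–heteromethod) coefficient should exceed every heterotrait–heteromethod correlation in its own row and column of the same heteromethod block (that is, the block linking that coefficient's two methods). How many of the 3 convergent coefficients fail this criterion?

Checking each validity diagonal entry against its comparison values:
Asr (methods 1·2): 0.43 vs {0.11, 0.08, 0.16, 0.11} → pass.
BD (methods 1·2): 0.42 vs {0.08, 0.11, 0.47, 0.43} → fail.
Com (methods 1·2): 0.50 vs {0.11, 0.16, 0.43, 0.47} → pass.
1 of 3 fail.

1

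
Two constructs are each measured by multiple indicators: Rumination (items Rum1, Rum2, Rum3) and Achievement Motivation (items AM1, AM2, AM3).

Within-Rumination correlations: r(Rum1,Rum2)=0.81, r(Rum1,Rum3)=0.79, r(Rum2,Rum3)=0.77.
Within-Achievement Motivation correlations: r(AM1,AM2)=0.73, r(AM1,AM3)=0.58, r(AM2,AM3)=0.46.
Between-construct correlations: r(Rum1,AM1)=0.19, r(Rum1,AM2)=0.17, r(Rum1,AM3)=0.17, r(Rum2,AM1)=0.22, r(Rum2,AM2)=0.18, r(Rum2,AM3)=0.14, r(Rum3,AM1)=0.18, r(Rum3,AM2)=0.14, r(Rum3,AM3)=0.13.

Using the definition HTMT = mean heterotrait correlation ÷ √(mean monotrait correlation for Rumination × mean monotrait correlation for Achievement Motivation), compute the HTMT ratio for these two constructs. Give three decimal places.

0.247

Mean between = 1.52/9 = 0.1689.
Mean within-Rum = 2.37/3 = 0.7900; mean within-AM = 1.77/3 = 0.5900.
Geometric mean = √(0.7900 × 0.5900) = 0.6827.
HTMT = 0.1689 / 0.6827 = 0.247.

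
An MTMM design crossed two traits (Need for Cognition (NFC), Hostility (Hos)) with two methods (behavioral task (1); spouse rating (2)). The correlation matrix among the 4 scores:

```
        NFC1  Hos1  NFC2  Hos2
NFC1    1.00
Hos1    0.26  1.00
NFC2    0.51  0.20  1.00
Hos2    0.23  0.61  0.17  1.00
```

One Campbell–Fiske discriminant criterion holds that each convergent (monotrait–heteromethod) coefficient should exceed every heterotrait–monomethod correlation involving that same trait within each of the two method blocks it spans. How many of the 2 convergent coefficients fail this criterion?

Convergent coefficients and their comparison sets:
NFC (methods 1·2): 0.51 vs {0.26, 0.17} → pass.
Hos (methods 1·2): 0.61 vs {0.26, 0.17} → pass.
0 of 2 fail.

0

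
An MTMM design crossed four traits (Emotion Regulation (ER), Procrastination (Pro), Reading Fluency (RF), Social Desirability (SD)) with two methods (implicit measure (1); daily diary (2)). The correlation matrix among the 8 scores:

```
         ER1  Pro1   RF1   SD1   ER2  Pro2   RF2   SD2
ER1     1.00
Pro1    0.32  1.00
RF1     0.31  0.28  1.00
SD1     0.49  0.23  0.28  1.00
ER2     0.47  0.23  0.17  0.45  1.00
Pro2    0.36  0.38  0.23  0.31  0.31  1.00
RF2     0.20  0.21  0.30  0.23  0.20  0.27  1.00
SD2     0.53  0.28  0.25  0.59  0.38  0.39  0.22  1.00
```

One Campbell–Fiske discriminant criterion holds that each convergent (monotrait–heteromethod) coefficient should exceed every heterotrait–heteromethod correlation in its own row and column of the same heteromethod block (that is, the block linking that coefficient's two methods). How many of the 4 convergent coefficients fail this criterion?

Convergent coefficients and their comparison sets:
ER (methods 1·2): 0.47 vs {0.36, 0.23, 0.20, 0.17, 0.53, 0.45} → fail.
Pro (methods 1·2): 0.38 vs {0.23, 0.36, 0.21, 0.23, 0.28, 0.31} → pass.
RF (methods 1·2): 0.30 vs {0.17, 0.20, 0.23, 0.21, 0.25, 0.23} → pass.
SD (methods 1·2): 0.59 vs {0.45, 0.53, 0.31, 0.28, 0.23, 0.25} → pass.
1 of 4 fail.

1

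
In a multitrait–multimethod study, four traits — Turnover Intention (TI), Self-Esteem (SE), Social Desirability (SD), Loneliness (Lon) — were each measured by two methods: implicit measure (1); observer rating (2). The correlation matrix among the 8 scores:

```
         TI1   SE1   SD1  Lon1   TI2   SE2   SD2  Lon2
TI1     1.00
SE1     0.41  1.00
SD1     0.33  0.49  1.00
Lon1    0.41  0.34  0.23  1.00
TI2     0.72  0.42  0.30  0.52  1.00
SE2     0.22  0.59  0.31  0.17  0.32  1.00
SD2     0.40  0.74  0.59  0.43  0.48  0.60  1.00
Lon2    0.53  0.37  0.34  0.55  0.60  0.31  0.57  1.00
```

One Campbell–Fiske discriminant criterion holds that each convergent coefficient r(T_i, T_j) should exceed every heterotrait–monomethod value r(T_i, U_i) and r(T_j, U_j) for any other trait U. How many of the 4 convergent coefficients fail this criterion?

Each convergent coefficient versus the relevant comparison correlations:
TI (methods 1·2): 0.72 vs {0.41, 0.32, 0.33, 0.48, 0.41, 0.60} → pass.
SE (methods 1·2): 0.59 vs {0.41, 0.32, 0.49, 0.60, 0.34, 0.31} → fail.
SD (methods 1·2): 0.59 vs {0.33, 0.48, 0.49, 0.60, 0.23, 0.57} → fail.
Lon (methods 1·2): 0.55 vs {0.41, 0.60, 0.34, 0.31, 0.23, 0.57} → fail.
3 of 4 fail.

3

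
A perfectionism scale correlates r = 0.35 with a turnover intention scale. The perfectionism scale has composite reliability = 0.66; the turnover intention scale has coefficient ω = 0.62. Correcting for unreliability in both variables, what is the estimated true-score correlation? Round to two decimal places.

0.55

r_true = r_obs / √(r_xx · r_yy) = 0.35 / √(0.66 × 0.62) = 0.35 / √0.4092 = 0.35 / 0.6397 ≈ 0.55.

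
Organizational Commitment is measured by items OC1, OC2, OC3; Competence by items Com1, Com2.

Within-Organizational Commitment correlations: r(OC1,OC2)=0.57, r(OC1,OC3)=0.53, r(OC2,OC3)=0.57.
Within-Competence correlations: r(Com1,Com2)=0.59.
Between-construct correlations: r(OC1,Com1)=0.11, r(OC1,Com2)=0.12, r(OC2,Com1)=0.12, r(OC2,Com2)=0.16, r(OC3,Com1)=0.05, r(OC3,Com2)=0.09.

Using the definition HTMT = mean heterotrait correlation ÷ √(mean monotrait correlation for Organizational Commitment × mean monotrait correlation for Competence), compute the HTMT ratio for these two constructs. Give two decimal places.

Mean between = 0.65/6 = 0.1083.
Mean within-OC = 1.67/3 = 0.5567; mean within-Com = 0.59/1 = 0.5900.
Geometric mean = √(0.5567 × 0.5900) = 0.5731.
HTMT = 0.1083 / 0.5731 = 0.19.

0.19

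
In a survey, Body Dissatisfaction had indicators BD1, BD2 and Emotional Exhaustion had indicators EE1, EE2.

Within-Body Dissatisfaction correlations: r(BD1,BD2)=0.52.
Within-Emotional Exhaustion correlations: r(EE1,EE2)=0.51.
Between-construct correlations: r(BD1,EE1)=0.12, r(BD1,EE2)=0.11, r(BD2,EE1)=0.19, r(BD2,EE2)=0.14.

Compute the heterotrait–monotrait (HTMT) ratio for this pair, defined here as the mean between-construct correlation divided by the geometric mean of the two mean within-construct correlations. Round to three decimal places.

0.272

Between-construct mean = 0.56/4 = 0.1400.
Mean within-BD = 0.52/1 = 0.5200; mean within-EE = 0.51/1 = 0.5100.
Geometric mean = √(0.5200 × 0.5100) = 0.5150.
HTMT = 0.1400 / 0.5150 = 0.272.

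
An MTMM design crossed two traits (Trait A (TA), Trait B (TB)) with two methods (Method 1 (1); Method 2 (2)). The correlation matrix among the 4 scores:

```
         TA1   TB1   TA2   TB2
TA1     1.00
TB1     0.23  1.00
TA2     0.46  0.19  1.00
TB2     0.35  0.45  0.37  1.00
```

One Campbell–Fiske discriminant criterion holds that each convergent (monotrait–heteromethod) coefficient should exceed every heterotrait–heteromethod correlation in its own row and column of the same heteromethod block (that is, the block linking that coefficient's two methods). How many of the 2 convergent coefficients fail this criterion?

Each convergent coefficient versus the relevant comparison correlations:
TA (methods 1·2): 0.46 vs {0.35, 0.19} → pass.
TB (methods 1·2): 0.45 vs {0.19, 0.35} → pass.
0 of 2 fail.

0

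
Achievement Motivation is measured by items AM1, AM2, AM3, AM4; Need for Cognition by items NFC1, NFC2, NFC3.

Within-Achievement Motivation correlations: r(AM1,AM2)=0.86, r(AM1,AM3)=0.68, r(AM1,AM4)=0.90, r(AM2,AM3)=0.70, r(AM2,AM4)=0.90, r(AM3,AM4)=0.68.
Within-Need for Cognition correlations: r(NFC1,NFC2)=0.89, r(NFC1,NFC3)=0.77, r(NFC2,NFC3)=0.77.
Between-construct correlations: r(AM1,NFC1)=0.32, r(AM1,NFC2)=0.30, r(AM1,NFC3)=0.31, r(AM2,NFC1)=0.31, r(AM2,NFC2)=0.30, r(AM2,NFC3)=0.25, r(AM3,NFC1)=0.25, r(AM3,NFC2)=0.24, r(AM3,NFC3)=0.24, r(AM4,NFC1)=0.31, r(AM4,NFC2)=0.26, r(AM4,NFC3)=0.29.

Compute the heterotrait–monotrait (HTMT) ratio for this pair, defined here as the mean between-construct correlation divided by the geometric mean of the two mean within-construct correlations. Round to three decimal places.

0.353

Mean between = 3.38/12 = 0.2817.
Mean within-AM = 4.72/6 = 0.7867; mean within-NFC = 2.43/3 = 0.8100.
Geometric mean = √(0.7867 × 0.8100) = 0.7983.
HTMT = 0.2817 / 0.7983 = 0.353.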